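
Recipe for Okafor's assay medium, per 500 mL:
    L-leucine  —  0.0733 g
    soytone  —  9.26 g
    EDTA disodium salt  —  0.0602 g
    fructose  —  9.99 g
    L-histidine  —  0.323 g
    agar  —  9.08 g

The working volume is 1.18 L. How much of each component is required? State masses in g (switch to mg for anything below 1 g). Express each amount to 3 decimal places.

L-leucine 172.988 mg; soytone 21.854 g; EDTA disodium salt 142.072 mg; fructose 23.576 g; L-histidine 762.280 mg; agar 21.429 g

Scale factor = 1180 mL / 500 mL = 2.36.
L-leucine: 0.0733 g × (1180 mL / 500 mL) = 0.172988 g = 172.988 mg
soytone: 9.26 g × (1180 mL / 500 mL) = 21.854 g
EDTA disodium salt: 0.0602 g × (1180 mL / 500 mL) = 0.142072 g = 142.072 mg
fructose: 9.99 g × (1180 mL / 500 mL) = 23.576 g
L-histidine: 0.323 g × (1180 mL / 500 mL) = 0.76228 g = 762.280 mg
agar: 9.08 g × (1180 mL / 500 mL) = 21.429 g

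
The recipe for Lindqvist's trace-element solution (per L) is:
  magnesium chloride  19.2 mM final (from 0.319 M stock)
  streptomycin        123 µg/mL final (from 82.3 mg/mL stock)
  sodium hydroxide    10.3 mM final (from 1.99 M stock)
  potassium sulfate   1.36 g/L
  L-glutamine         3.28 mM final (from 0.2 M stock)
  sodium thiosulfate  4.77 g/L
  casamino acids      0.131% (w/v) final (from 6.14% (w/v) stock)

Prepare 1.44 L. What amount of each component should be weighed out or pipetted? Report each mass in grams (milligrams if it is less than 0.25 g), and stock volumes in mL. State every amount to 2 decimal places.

magnesium chloride 86.67 mL; streptomycin 2.15 mL; sodium hydroxide 7.45 mL; potassium sulfate 1.96 g; L-glutamine 23.62 mL; sodium thiosulfate 6.87 g; casamino acids 30.72 mL

Scale factor relative to 1 L: 1.44.
magnesium chloride: dilute stock: 19.2 mM × 1440 mL ÷ 319 mM = 86.67 mL
streptomycin: dilute stock: 123 µg/mL × 1440 mL ÷ 82300 µg/mL = 2.15 mL
sodium hydroxide: dilute stock: 10.3 mM × 1440 mL ÷ 1990 mM = 7.45 mL
potassium sulfate: 1.36 g/L × 1.44 L = 1.96 g
L-glutamine: V = C2·V2/C1 = 3.28 mM × 1440 mL ÷ 200 mM = 23.62 mL
sodium thiosulfate: 4.77 g/L × 1.44 L = 6.87 g
casamino acids: dilute stock: 0.131% ÷ 6.14% × 1440 mL = 30.72 mL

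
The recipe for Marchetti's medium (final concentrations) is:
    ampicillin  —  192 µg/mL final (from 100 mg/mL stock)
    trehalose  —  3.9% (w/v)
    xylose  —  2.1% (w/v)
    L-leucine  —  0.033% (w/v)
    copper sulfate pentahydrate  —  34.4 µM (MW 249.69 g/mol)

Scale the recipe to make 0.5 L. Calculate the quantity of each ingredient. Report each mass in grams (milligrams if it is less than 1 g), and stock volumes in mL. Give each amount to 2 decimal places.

ampicillin 0.96 mL; trehalose 19.50 g; xylose 10.50 g; L-leucine 165.00 mg; copper sulfate pentahydrate 4.29 mg

Working volume: 0.5 L.
ampicillin: dilute stock: 192 µg/mL × 500 mL ÷ 100000 µg/mL = 0.96 mL
trehalose: 3.9 g per 100 mL × 500 mL ÷ 100 = 19.50 g
xylose: 2.1% w/v = 21 g/L → 21 × 0.5 L = 10.50 g
L-leucine: 0.033% w/v = 0.33 g/L → 0.33 × 0.5 L = 0.165 g = 165.00 mg
copper sulfate pentahydrate: 34.4 µmol/L × 249.69 g/mol × 0.5 L ÷ 1000 = 4.29 mg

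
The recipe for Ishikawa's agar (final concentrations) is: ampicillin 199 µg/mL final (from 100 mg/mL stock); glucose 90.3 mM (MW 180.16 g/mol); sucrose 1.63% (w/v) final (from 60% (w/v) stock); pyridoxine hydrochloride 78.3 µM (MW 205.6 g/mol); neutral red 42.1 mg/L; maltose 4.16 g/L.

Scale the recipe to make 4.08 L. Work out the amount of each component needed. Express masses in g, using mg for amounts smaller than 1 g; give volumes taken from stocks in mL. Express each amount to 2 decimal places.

ampicillin 8.12 mL; glucose 66.38 g; sucrose 110.84 mL; pyridoxine hydrochloride 65.68 mg; neutral red 171.77 mg; maltose 16.97 g

Working volume: 4.08 L.
ampicillin: V = C2·V2/C1 = 199 µg/mL × 4080 mL ÷ 100000 µg/mL = 8.12 mL
glucose: 90.3 mmol/L × 180.16 g/mol × 4.08 L ÷ 1000 = 66.38 g
sucrose: dilute stock: 1.63% ÷ 60% × 4080 mL = 110.84 mL
pyridoxine hydrochloride: 78.3 µmol/L × 205.6 g/mol × 4.08 L ÷ 1000 = 65.68 mg
neutral red: 42.1 mg/L × 4.08 L = 171.77 mg
maltose: 4.16 g/L × 4.08 L = 16.97 g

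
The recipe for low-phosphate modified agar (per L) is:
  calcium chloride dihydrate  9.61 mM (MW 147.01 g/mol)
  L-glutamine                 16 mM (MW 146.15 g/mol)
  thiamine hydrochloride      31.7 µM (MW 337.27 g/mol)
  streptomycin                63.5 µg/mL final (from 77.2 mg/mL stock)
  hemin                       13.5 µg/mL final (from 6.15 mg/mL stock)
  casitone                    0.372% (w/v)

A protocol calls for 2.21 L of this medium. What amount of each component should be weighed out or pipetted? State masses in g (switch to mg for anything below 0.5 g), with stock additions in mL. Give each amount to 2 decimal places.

Scale factor relative to 1 L: 2.21.
calcium chloride dihydrate: 9.61 mmol/L × 147.01 g/mol × 2.21 L ÷ 1000 = 3.12 g
L-glutamine: 16 mmol/L × 146.15 g/mol × 2.21 L ÷ 1000 = 5.17 g
thiamine hydrochloride: 31.7 µmol/L × 337.27 g/mol × 2.21 L ÷ 1000 = 23.63 mg
streptomycin: C1V1 = C2V2 → 63.5 µg/mL × 2210 mL ÷ 77200 µg/mL = 1.82 mL
hemin: V = C2·V2/C1 = 13.5 µg/mL × 2210 mL ÷ 6150 µg/mL = 4.85 mL
casitone: 0.372 g per 100 mL × 2210 mL ÷ 100 = 8.22 g

calcium chloride dihydrate 3.12 g; L-glutamine 5.17 g; thiamine hydrochloride 23.63 mg; streptomycin 1.82 mL; hemin 4.85 mL; casitone 8.22 g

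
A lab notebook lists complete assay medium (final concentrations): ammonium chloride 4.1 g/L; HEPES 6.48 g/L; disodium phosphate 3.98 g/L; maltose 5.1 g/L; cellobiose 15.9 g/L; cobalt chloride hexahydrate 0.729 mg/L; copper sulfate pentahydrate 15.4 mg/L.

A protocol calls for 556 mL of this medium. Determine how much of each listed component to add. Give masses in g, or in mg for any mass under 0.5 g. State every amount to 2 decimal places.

Scale factor relative to 1 L: 0.556.
ammonium chloride: 4.1 g/L × 0.556 L = 2.28 g
HEPES: 6.48 g/L × 0.556 L = 3.60 g
disodium phosphate: 3.98 g/L × 0.556 L = 2.21 g
maltose: 5.1 g/L × 0.556 L = 2.84 g
cellobiose: 15.9 g/L × 0.556 L = 8.84 g
cobalt chloride hexahydrate: 0.729 mg/L × 0.556 L = 0.41 mg
copper sulfate pentahydrate: 15.4 mg/L × 0.556 L = 8.56 mg

ammonium chloride 2.28 g; HEPES 3.60 g; disodium phosphate 2.21 g; maltose 2.84 g; cellobiose 8.84 g; cobalt chloride hexahydrate 0.41 mg; copper sulfate pentahydrate 8.56 mg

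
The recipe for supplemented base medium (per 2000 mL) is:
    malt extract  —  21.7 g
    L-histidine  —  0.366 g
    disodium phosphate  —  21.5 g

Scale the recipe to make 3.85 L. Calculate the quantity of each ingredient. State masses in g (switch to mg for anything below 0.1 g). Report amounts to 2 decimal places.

malt extract 41.77 g; L-histidine 0.70 g; disodium phosphate 41.39 g

Ratio of target to recipe volume: 3850 / 2000 = 1.925.
malt extract: 21.7 g × (3850 mL / 2000 mL) = 41.77 g
L-histidine: 0.366 g × (3850 mL / 2000 mL) = 0.70 g
disodium phosphate: 21.5 g × (3850 mL / 2000 mL) = 41.39 g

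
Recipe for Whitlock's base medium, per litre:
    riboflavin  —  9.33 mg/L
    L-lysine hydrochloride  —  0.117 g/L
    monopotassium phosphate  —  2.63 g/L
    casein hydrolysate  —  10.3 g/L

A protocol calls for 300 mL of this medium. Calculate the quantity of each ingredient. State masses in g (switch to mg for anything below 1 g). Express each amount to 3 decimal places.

riboflavin 2.799 mg; L-lysine hydrochloride 35.100 mg; monopotassium phosphate 789.000 mg; casein hydrolysate 3.090 g

Scale factor relative to 1 L: 0.3.
riboflavin: 9.33 mg/L × 0.3 L = 2.799 mg
L-lysine hydrochloride: 0.117 g/L × 0.3 L = 0.0351 g = 35.100 mg
monopotassium phosphate: 2.63 g/L × 0.3 L = 0.789 g = 789.000 mg
casein hydrolysate: 10.3 g/L × 0.3 L = 3.090 g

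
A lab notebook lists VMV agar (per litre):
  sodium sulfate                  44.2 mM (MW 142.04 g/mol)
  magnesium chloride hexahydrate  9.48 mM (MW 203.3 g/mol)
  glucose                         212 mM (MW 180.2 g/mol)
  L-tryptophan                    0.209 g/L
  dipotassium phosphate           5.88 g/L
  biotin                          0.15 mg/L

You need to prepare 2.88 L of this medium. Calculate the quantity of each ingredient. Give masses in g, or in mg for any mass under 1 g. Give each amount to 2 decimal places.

sodium sulfate 18.08 g; magnesium chloride hexahydrate 5.55 g; glucose 110.02 g; L-tryptophan 601.92 mg; dipotassium phosphate 16.93 g; biotin 0.43 mg

Scale factor relative to 1 L: 2.88.
sodium sulfate: 44.2 mmol/L × 142.04 g/mol × 2.88 L ÷ 1000 = 18.08 g
magnesium chloride hexahydrate: 9.48 mmol/L × 203.3 g/mol × 2.88 L ÷ 1000 = 5.55 g
glucose: 212 mmol/L × 180.2 g/mol × 2.88 L ÷ 1000 = 110.02 g
L-tryptophan: 0.209 g/L × 2.88 L = 0.60192 g = 601.92 mg
dipotassium phosphate: 5.88 g/L × 2.88 L = 16.93 g
biotin: 0.15 mg/L × 2.88 L = 0.43 mg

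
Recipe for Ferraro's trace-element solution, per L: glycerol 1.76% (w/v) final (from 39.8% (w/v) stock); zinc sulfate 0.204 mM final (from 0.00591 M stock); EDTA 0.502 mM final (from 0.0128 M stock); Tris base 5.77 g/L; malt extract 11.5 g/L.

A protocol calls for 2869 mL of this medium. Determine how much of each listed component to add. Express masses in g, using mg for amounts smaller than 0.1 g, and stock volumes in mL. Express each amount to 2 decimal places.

Scale factor relative to 1 L: 2.869.
glycerol: V = C2·V2/C1 = 1.76% ÷ 39.8% × 2869 mL = 126.87 mL
zinc sulfate: V = C2·V2/C1 = 0.204 mM × 2869 mL ÷ 5.91 mM = 99.03 mL
EDTA: dilute stock: 0.502 mM × 2869 mL ÷ 12.8 mM = 112.52 mL
Tris base: 5.77 g/L × 2.869 L = 16.55 g
malt extract: 11.5 g/L × 2.869 L = 32.99 g

glycerol 126.87 mL; zinc sulfate 99.03 mL; EDTA 112.52 mL; Tris base 16.55 g; malt extract 32.99 g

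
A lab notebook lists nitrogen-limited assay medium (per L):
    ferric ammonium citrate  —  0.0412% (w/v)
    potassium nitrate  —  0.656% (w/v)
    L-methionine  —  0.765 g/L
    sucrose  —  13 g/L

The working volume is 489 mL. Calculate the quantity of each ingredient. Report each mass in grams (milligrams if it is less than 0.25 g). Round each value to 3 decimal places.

Working volume: 489 mL = 0.489 L.
ferric ammonium citrate: 0.0412% w/v = 0.412 g/L → 0.412 × 0.489 L = 0.201468 g = 201.468 mg
potassium nitrate: 0.656% w/v = 6.56 g/L → 6.56 × 0.489 L = 3.208 g
L-methionine: 0.765 g/L × 0.489 L = 0.374 g
sucrose: 13 g/L × 0.489 L = 6.357 g

ferric ammonium citrate 201.468 mg; potassium nitrate 3.208 g; L-methionine 0.374 g; sucrose 6.357 g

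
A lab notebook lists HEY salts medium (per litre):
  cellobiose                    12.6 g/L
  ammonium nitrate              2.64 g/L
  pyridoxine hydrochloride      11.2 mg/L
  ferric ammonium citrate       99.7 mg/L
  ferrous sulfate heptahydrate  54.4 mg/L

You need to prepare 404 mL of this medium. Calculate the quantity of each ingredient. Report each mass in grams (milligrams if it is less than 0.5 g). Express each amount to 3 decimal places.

cellobiose 5.090 g; ammonium nitrate 1.067 g; pyridoxine hydrochloride 4.525 mg; ferric ammonium citrate 40.279 mg; ferrous sulfate heptahydrate 21.978 mg

Scale factor relative to 1 L: 0.404.
cellobiose: 12.6 g/L × 0.404 L = 5.090 g
ammonium nitrate: 2.64 g/L × 0.404 L = 1.067 g
pyridoxine hydrochloride: 11.2 mg/L × 0.404 L = 4.525 mg
ferric ammonium citrate: 99.7 mg/L × 0.404 L = 40.279 mg
ferrous sulfate heptahydrate: 54.4 mg/L × 0.404 L = 21.978 mg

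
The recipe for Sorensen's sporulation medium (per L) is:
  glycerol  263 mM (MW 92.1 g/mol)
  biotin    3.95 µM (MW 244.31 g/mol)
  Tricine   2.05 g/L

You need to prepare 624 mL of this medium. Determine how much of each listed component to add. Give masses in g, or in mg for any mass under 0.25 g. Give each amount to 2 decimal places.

Scale factor relative to 1 L: 0.624.
glycerol: 263 mmol/L × 92.1 g/mol × 0.624 L ÷ 1000 = 15.11 g
biotin: 3.95 µmol/L × 244.31 g/mol × 0.624 L ÷ 1000 = 0.60 mg
Tricine: 2.05 g/L × 0.624 L = 1.28 g

glycerol 15.11 g; biotin 0.60 mg; Tricine 1.28 g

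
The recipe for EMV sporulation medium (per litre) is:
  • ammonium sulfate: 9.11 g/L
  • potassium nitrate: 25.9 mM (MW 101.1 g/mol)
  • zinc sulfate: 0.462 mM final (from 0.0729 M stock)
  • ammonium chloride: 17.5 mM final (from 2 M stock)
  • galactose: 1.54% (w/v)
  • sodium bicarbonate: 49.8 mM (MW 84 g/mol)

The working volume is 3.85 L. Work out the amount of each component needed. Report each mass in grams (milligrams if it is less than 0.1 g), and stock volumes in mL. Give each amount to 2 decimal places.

ammonium sulfate 35.07 g; potassium nitrate 10.08 g; zinc sulfate 24.40 mL; ammonium chloride 33.69 mL; galactose 59.29 g; sodium bicarbonate 16.11 g

Working volume: 3.85 L.
ammonium sulfate: 9.11 g/L × 3.85 L = 35.07 g
potassium nitrate: 25.9 mmol/L × 101.1 g/mol × 3.85 L ÷ 1000 = 10.08 g
zinc sulfate: C1V1 = C2V2 → 0.462 mM × 3850 mL ÷ 72.9 mM = 24.40 mL
ammonium chloride: V = C2·V2/C1 = 17.5 mM × 3850 mL ÷ 2000 mM = 33.69 mL
galactose: 1.54 g per 100 mL × 3850 mL ÷ 100 = 59.29 g
sodium bicarbonate: 49.8 mmol/L × 84 g/mol × 3.85 L ÷ 1000 = 16.11 g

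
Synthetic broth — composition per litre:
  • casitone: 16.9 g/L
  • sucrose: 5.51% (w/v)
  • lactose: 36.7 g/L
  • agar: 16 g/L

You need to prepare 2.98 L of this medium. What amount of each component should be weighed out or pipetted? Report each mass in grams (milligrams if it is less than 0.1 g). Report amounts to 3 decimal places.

Working volume: 2.98 L.
casitone: 16.9 g/L × 2.98 L = 50.362 g
sucrose: 5.51 g per 100 mL × 2980 mL ÷ 100 = 164.198 g
lactose: 36.7 g/L × 2.98 L = 109.366 g
agar: 16 g/L × 2.98 L = 47.680 g

casitone 50.362 g; sucrose 164.198 g; lactose 109.366 g; agar 47.680 g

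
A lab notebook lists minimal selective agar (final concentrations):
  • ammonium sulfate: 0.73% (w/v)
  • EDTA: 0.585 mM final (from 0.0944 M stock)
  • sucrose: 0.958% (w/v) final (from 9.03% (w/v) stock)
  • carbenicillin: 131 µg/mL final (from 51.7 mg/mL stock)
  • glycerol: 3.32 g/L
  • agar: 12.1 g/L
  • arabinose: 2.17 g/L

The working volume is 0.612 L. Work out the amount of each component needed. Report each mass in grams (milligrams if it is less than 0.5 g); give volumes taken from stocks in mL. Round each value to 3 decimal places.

Scale factor relative to 1 L: 0.612.
ammonium sulfate: 0.73 g per 100 mL × 612 mL ÷ 100 = 4.468 g
EDTA: V = C2·V2/C1 = 0.585 mM × 612 mL ÷ 94.4 mM = 3.793 mL
sucrose: V = C2·V2/C1 = 0.958% ÷ 9.03% × 612 mL = 64.928 mL
carbenicillin: dilute stock: 131 µg/mL × 612 mL ÷ 51700 µg/mL = 1.551 mL
glycerol: 3.32 g/L × 0.612 L = 2.032 g
agar: 12.1 g/L × 0.612 L = 7.405 g
arabinose: 2.17 g/L × 0.612 L = 1.328 g

ammonium sulfate 4.468 g; EDTA 3.793 mL; sucrose 64.928 mL; carbenicillin 1.551 mL; glycerol 2.032 g; agar 7.405 g; arabinose 1.328 g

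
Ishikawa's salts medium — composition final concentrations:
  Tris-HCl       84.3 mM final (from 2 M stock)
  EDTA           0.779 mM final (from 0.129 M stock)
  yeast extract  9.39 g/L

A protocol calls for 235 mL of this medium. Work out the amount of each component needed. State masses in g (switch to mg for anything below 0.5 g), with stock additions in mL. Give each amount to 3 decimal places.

Tris-HCl 9.905 mL; EDTA 1.419 mL; yeast extract 2.207 g

Target volume = 235 mL = 0.235 L.
Tris-HCl: C1V1 = C2V2 → 84.3 mM × 235 mL ÷ 2000 mM = 9.905 mL
EDTA: V = C2·V2/C1 = 0.779 mM × 235 mL ÷ 129 mM = 1.419 mL
yeast extract: 9.39 g/L × 0.235 L = 2.207 g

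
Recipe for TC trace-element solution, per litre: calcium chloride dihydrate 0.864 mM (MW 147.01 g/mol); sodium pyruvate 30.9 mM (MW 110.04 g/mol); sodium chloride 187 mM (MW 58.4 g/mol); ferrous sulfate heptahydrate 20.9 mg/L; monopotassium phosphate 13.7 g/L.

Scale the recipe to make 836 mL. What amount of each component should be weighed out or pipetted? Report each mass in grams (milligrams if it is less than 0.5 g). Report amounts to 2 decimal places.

Working volume: 836 mL = 0.836 L.
calcium chloride dihydrate: 0.864 mmol/L × 147.01 mg/mmol × 0.836 L = 106.19 mg
sodium pyruvate: 30.9 mmol/L × 110.04 g/mol × 0.836 L ÷ 1000 = 2.84 g
sodium chloride: 187 mmol/L × 58.4 g/mol × 0.836 L ÷ 1000 = 9.13 g
ferrous sulfate heptahydrate: 20.9 mg/L × 0.836 L = 17.47 mg
monopotassium phosphate: 13.7 g/L × 0.836 L = 11.45 g

calcium chloride dihydrate 106.19 mg; sodium pyruvate 2.84 g; sodium chloride 9.13 g; ferrous sulfate heptahydrate 17.47 mg; monopotassium phosphate 11.45 g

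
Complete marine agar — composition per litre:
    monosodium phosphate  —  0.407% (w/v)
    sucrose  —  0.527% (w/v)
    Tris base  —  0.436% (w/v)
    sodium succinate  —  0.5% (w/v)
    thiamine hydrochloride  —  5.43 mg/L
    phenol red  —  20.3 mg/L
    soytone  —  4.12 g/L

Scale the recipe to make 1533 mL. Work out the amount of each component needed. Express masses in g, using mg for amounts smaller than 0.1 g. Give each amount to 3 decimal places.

monosodium phosphate 6.239 g; sucrose 8.079 g; Tris base 6.684 g; sodium succinate 7.665 g; thiamine hydrochloride 8.324 mg; phenol red 31.120 mg; soytone 6.316 g

Target volume = 1533 mL = 1.533 L.
monosodium phosphate: 0.407% w/v = 4.07 g/L → 4.07 × 1.533 L = 6.239 g
sucrose: 0.527 g per 100 mL × 1533 mL ÷ 100 = 8.079 g
Tris base: 0.436% w/v = 4.36 g/L → 4.36 × 1.533 L = 6.684 g
sodium succinate: 0.5 g per 100 mL × 1533 mL ÷ 100 = 7.665 g
thiamine hydrochloride: 5.43 mg/L × 1.533 L = 8.324 mg
phenol red: 20.3 mg/L × 1.533 L = 31.120 mg
soytone: 4.12 g/L × 1.533 L = 6.316 g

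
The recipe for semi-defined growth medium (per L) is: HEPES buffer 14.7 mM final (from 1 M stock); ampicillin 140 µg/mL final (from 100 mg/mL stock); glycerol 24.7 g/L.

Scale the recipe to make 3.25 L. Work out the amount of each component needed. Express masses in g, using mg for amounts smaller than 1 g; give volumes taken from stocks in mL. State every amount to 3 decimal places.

Working volume: 3.25 L.
HEPES buffer: C1V1 = C2V2 → 14.7 mM × 3250 mL ÷ 1000 mM = 47.775 mL
ampicillin: V = C2·V2/C1 = 140 µg/mL × 3250 mL ÷ 100000 µg/mL = 4.550 mL
glycerol: 24.7 g/L × 3.25 L = 80.275 g

HEPES buffer 47.775 mL; ampicillin 4.550 mL; glycerol 80.275 g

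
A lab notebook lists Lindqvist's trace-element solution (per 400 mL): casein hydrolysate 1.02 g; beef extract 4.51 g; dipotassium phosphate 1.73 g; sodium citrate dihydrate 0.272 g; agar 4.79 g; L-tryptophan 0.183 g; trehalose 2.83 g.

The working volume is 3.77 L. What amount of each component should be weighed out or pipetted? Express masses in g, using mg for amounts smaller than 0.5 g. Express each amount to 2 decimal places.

Ratio of target to recipe volume: 3770 / 400 = 9.425.
casein hydrolysate: 1.02 g × (3770 mL / 400 mL) = 9.61 g
beef extract: 4.51 g × (3770 mL / 400 mL) = 42.51 g
dipotassium phosphate: 1.73 g × (3770 mL / 400 mL) = 16.31 g
sodium citrate dihydrate: 0.272 g × (3770 mL / 400 mL) = 2.56 g
agar: 4.79 g × (3770 mL / 400 mL) = 45.15 g
L-tryptophan: 0.183 g × (3770 mL / 400 mL) = 1.72 g
trehalose: 2.83 g × (3770 mL / 400 mL) = 26.67 g

casein hydrolysate 9.61 g; beef extract 42.51 g; dipotassium phosphate 16.31 g; sodium citrate dihydrate 2.56 g; agar 45.15 g; L-tryptophan 1.72 g; trehalose 26.67 g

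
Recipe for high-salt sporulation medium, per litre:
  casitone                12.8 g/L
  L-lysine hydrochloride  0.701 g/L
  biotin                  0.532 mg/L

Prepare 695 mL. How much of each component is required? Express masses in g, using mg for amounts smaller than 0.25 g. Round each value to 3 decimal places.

casitone 8.896 g; L-lysine hydrochloride 0.487 g; biotin 0.370 mg

Working volume: 695 mL = 0.695 L.
casitone: 12.8 g/L × 0.695 L = 8.896 g
L-lysine hydrochloride: 0.701 g/L × 0.695 L = 0.487 g
biotin: 0.532 mg/L × 0.695 L = 0.370 mg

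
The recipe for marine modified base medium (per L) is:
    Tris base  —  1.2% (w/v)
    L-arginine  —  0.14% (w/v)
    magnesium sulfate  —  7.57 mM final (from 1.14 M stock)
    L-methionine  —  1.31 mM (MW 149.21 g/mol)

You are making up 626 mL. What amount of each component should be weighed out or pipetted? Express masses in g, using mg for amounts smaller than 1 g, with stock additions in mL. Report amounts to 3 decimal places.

Tris base 7.512 g; L-arginine 876.400 mg; magnesium sulfate 4.157 mL; L-methionine 122.361 mg

Working volume: 626 mL = 0.626 L.
Tris base: 1.2 g per 100 mL × 626 mL ÷ 100 = 7.512 g
L-arginine: 0.14 g per 100 mL × 626 mL ÷ 100 = 0.8764 g = 876.400 mg
magnesium sulfate: C1V1 = C2V2 → 7.57 mM × 626 mL ÷ 1140 mM = 4.157 mL
L-methionine: 1.31 mmol/L × 149.21 mg/mmol × 0.626 L = 122.361 mg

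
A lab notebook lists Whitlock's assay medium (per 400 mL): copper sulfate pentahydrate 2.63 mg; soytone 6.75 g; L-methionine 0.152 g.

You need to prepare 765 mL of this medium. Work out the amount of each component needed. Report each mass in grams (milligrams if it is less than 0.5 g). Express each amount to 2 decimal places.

copper sulfate pentahydrate 5.03 mg; soytone 12.91 g; L-methionine 290.70 mg

Ratio of target to recipe volume: 765 / 400 = 1.9125.
copper sulfate pentahydrate: 2.63 mg × (765 mL / 400 mL) = 5.03 mg
soytone: 6.75 g × (765 mL / 400 mL) = 12.91 g
L-methionine: 0.152 g × (765 mL / 400 mL) = 0.2907 g = 290.70 mg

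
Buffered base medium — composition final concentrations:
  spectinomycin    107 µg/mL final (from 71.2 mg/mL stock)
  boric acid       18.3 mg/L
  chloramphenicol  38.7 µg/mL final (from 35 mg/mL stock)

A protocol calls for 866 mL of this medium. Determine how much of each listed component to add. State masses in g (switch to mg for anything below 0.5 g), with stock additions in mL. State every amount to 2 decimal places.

Scale factor relative to 1 L: 0.866.
spectinomycin: V = C2·V2/C1 = 107 µg/mL × 866 mL ÷ 71200 µg/mL = 1.30 mL
boric acid: 18.3 mg/L × 0.866 L = 15.85 mg
chloramphenicol: dilute stock: 38.7 µg/mL × 866 mL ÷ 35000 µg/mL = 0.96 mL

spectinomycin 1.30 mL; boric acid 15.85 mg; chloramphenicol 0.96 mL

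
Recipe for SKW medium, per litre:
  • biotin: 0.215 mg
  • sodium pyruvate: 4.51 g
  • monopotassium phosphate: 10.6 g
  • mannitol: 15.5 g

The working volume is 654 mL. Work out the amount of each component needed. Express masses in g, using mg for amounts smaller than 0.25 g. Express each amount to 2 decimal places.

biotin 0.14 mg; sodium pyruvate 2.95 g; monopotassium phosphate 6.93 g; mannitol 10.14 g

Ratio of target to recipe volume: 654 / 1000 = 0.654.
biotin: 0.215 mg × (654 mL / 1000 mL) = 0.14 mg
sodium pyruvate: 4.51 g × (654 mL / 1000 mL) = 2.95 g
monopotassium phosphate: 10.6 g × (654 mL / 1000 mL) = 6.93 g
mannitol: 15.5 g × (654 mL / 1000 mL) = 10.14 g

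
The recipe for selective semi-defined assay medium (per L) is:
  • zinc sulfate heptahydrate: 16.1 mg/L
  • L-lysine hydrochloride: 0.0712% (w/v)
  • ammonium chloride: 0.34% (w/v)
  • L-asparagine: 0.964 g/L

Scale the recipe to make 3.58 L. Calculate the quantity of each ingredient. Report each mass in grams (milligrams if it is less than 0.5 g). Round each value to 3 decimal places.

zinc sulfate heptahydrate 57.638 mg; L-lysine hydrochloride 2.549 g; ammonium chloride 12.172 g; L-asparagine 3.451 g

Working volume: 3.58 L.
zinc sulfate heptahydrate: 16.1 mg/L × 3.58 L = 57.638 mg
L-lysine hydrochloride: 0.0712% w/v = 0.712 g/L → 0.712 × 3.58 L = 2.549 g
ammonium chloride: 0.34 g per 100 mL × 3580 mL ÷ 100 = 12.172 g
L-asparagine: 0.964 g/L × 3.58 L = 3.451 g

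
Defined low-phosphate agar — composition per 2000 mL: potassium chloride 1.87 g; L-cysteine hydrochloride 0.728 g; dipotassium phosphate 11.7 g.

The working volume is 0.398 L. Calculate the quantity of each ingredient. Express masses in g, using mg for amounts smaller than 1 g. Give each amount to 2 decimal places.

Scale factor = 398 mL / 2000 mL = 0.199.
potassium chloride: 1.87 g × (398 mL / 2000 mL) = 0.37213 g = 372.13 mg
L-cysteine hydrochloride: 0.728 g × (398 mL / 2000 mL) = 0.144872 g = 144.87 mg
dipotassium phosphate: 11.7 g × (398 mL / 2000 mL) = 2.33 g

potassium chloride 372.13 mg; L-cysteine hydrochloride 144.87 mg; dipotassium phosphate 2.33 g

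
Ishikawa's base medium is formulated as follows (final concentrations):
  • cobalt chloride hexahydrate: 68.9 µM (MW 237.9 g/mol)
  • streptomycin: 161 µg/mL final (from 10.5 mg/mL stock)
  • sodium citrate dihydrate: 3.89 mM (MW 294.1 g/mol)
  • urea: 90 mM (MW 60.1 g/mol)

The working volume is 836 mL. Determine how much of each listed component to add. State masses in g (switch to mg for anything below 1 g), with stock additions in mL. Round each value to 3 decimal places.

cobalt chloride hexahydrate 13.703 mg; streptomycin 12.819 mL; sodium citrate dihydrate 956.425 mg; urea 4.522 g

Working volume: 836 mL = 0.836 L.
cobalt chloride hexahydrate: 68.9 µmol/L × 237.9 g/mol × 0.836 L ÷ 1000 = 13.703 mg
streptomycin: dilute stock: 161 µg/mL × 836 mL ÷ 10500 µg/mL = 12.819 mL
sodium citrate dihydrate: 3.89 mmol/L × 294.1 mg/mmol × 0.836 L = 956.425 mg
urea: 90 mmol/L × 60.1 g/mol × 0.836 L ÷ 1000 = 4.522 g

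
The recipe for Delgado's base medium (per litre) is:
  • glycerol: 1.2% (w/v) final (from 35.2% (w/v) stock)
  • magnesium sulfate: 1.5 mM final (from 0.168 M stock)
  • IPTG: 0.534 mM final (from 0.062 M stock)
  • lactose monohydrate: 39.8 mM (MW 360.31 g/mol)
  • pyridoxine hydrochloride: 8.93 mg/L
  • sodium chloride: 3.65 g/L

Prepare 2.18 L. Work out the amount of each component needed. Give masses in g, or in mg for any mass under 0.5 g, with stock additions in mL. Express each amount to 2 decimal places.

glycerol 74.32 mL; magnesium sulfate 19.46 mL; IPTG 18.78 mL; lactose monohydrate 31.26 g; pyridoxine hydrochloride 19.47 mg; sodium chloride 7.96 g

Working volume: 2.18 L.
glycerol: C1V1 = C2V2 → 1.2% ÷ 35.2% × 2180 mL = 74.32 mL
magnesium sulfate: dilute stock: 1.5 mM × 2180 mL ÷ 168 mM = 19.46 mL
IPTG: V = C2·V2/C1 = 0.534 mM × 2180 mL ÷ 62 mM = 18.78 mL
lactose monohydrate: 39.8 mmol/L × 360.31 g/mol × 2.18 L ÷ 1000 = 31.26 g
pyridoxine hydrochloride: 8.93 mg/L × 2.18 L = 19.47 mg
sodium chloride: 3.65 g/L × 2.18 L = 7.96 g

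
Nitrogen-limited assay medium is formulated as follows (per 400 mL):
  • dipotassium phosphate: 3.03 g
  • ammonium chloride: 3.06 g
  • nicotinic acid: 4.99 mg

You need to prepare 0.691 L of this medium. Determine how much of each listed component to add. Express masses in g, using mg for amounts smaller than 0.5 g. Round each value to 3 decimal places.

Scale factor = 691 mL / 400 mL = 1.7275.
dipotassium phosphate: 3.03 g × (691 mL / 400 mL) = 5.234 g
ammonium chloride: 3.06 g × (691 mL / 400 mL) = 5.286 g
nicotinic acid: 4.99 mg × (691 mL / 400 mL) = 8.620 mg

dipotassium phosphate 5.234 g; ammonium chloride 5.286 g; nicotinic acid 8.620 mg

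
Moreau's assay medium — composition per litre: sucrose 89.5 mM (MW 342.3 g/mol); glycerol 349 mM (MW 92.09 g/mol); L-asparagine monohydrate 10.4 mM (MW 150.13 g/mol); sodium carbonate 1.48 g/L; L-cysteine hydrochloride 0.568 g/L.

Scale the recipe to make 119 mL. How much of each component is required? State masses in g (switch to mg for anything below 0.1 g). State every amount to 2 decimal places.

Target volume = 119 mL = 0.119 L.
sucrose: 89.5 mmol/L × 342.3 g/mol × 0.119 L ÷ 1000 = 3.65 g
glycerol: 349 mmol/L × 92.09 g/mol × 0.119 L ÷ 1000 = 3.82 g
L-asparagine monohydrate: 10.4 mmol/L × 150.13 g/mol × 0.119 L ÷ 1000 = 0.19 g
sodium carbonate: 1.48 g/L × 0.119 L = 0.18 g
L-cysteine hydrochloride: 0.568 g/L × 0.119 L = 0.067592 g = 67.59 mg

sucrose 3.65 g; glycerol 3.82 g; L-asparagine monohydrate 0.19 g; sodium carbonate 0.18 g; L-cysteine hydrochloride 67.59 mg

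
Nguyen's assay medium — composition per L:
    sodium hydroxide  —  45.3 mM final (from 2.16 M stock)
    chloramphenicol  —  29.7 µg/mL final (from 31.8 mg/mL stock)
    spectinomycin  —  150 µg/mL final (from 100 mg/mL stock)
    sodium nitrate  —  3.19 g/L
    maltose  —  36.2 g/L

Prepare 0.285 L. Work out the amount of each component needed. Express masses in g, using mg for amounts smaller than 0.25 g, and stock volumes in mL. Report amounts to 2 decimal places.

sodium hydroxide 5.98 mL; chloramphenicol 0.27 mL; spectinomycin 0.43 mL; sodium nitrate 0.91 g; maltose 10.32 g

Scale factor relative to 1 L: 0.285.
sodium hydroxide: V = C2·V2/C1 = 45.3 mM × 285 mL ÷ 2160 mM = 5.98 mL
chloramphenicol: dilute stock: 29.7 µg/mL × 285 mL ÷ 31800 µg/mL = 0.27 mL
spectinomycin: C1V1 = C2V2 → 150 µg/mL × 285 mL ÷ 100000 µg/mL = 0.43 mL
sodium nitrate: 3.19 g/L × 0.285 L = 0.91 g
maltose: 36.2 g/L × 0.285 L = 10.32 g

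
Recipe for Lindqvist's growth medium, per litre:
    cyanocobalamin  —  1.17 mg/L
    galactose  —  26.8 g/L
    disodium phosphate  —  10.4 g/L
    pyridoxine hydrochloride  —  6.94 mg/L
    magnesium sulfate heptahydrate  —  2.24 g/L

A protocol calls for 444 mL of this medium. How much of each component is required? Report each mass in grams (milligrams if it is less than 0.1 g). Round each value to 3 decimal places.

Scale factor relative to 1 L: 0.444.
cyanocobalamin: 1.17 mg/L × 0.444 L = 0.519 mg
galactose: 26.8 g/L × 0.444 L = 11.899 g
disodium phosphate: 10.4 g/L × 0.444 L = 4.618 g
pyridoxine hydrochloride: 6.94 mg/L × 0.444 L = 3.081 mg
magnesium sulfate heptahydrate: 2.24 g/L × 0.444 L = 0.995 g

cyanocobalamin 0.519 mg; galactose 11.899 g; disodium phosphate 4.618 g; pyridoxine hydrochloride 3.081 mg; magnesium sulfate heptahydrate 0.995 g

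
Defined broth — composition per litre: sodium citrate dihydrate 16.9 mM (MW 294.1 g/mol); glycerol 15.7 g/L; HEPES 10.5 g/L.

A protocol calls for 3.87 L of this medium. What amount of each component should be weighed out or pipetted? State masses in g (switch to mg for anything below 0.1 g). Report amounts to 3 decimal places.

Scale factor relative to 1 L: 3.87.
sodium citrate dihydrate: 16.9 mmol/L × 294.1 g/mol × 3.87 L ÷ 1000 = 19.235 g
glycerol: 15.7 g/L × 3.87 L = 60.759 g
HEPES: 10.5 g/L × 3.87 L = 40.635 g

sodium citrate dihydrate 19.235 g; glycerol 60.759 g; HEPES 40.635 g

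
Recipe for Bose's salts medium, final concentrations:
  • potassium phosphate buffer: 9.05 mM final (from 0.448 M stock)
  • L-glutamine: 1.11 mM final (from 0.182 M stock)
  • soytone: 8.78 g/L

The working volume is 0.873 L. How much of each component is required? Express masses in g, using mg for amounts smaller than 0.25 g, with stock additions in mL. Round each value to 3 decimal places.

potassium phosphate buffer 17.635 mL; L-glutamine 5.324 mL; soytone 7.665 g

Scale factor relative to 1 L: 0.873.
potassium phosphate buffer: V = C2·V2/C1 = 9.05 mM × 873 mL ÷ 448 mM = 17.635 mL
L-glutamine: V = C2·V2/C1 = 1.11 mM × 873 mL ÷ 182 mM = 5.324 mL
soytone: 8.78 g/L × 0.873 L = 7.665 g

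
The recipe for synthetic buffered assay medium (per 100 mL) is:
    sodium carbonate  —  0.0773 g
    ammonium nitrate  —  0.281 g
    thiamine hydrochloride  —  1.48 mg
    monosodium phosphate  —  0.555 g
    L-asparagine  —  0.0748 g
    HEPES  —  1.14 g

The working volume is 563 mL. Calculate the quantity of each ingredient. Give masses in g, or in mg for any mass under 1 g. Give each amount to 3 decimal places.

Ratio of target to recipe volume: 563 / 100 = 5.63.
sodium carbonate: 0.0773 g × (563 mL / 100 mL) = 0.435199 g = 435.199 mg
ammonium nitrate: 0.281 g × (563 mL / 100 mL) = 1.582 g
thiamine hydrochloride: 1.48 mg × (563 mL / 100 mL) = 8.332 mg
monosodium phosphate: 0.555 g × (563 mL / 100 mL) = 3.125 g
L-asparagine: 0.0748 g × (563 mL / 100 mL) = 0.421124 g = 421.124 mg
HEPES: 1.14 g × (563 mL / 100 mL) = 6.418 g

sodium carbonate 435.199 mg; ammonium nitrate 1.582 g; thiamine hydrochloride 8.332 mg; monosodium phosphate 3.125 g; L-asparagine 421.124 mg; HEPES 6.418 g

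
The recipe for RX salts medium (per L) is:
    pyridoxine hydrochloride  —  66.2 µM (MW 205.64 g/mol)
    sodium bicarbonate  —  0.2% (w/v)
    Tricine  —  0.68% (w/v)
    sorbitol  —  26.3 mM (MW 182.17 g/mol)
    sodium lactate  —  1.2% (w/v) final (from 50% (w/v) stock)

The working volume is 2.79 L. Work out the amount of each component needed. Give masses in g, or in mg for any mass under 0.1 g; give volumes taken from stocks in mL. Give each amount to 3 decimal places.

Working volume: 2.79 L.
pyridoxine hydrochloride: 66.2 µmol/L × 205.64 g/mol × 2.79 L ÷ 1000 = 37.981 mg
sodium bicarbonate: 0.2 g per 100 mL × 2790 mL ÷ 100 = 5.580 g
Tricine: 0.68% w/v = 6.8 g/L → 6.8 × 2.79 L = 18.972 g
sorbitol: 26.3 mmol/L × 182.17 g/mol × 2.79 L ÷ 1000 = 13.367 g
sodium lactate: V = C2·V2/C1 = 1.2% ÷ 50% × 2790 mL = 66.960 mL

pyridoxine hydrochloride 37.981 mg; sodium bicarbonate 5.580 g; Tricine 18.972 g; sorbitol 13.367 g; sodium lactate 66.960 mL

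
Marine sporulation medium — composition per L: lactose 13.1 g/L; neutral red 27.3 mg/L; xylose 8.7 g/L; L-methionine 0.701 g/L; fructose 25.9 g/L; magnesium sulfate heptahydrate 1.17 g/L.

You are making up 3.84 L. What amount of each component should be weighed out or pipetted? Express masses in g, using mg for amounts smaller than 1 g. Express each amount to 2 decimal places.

Working volume: 3.84 L.
lactose: 13.1 g/L × 3.84 L = 50.30 g
neutral red: 27.3 mg/L × 3.84 L = 104.83 mg
xylose: 8.7 g/L × 3.84 L = 33.41 g
L-methionine: 0.701 g/L × 3.84 L = 2.69 g
fructose: 25.9 g/L × 3.84 L = 99.46 g
magnesium sulfate heptahydrate: 1.17 g/L × 3.84 L = 4.49 g

lactose 50.30 g; neutral red 104.83 mg; xylose 33.41 g; L-methionine 2.69 g; fructose 99.46 g; magnesium sulfate heptahydrate 4.49 g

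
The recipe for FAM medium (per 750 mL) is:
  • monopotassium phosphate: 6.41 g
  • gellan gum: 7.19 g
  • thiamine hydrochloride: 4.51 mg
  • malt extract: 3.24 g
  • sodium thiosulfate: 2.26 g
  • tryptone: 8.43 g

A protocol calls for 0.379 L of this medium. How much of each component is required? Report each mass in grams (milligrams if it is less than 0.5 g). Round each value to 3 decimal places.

Scale factor = 379 mL / 750 mL = 0.505333.
monopotassium phosphate: 6.41 g × (379 mL / 750 mL) = 3.239 g
gellan gum: 7.19 g × (379 mL / 750 mL) = 3.633 g
thiamine hydrochloride: 4.51 mg × (379 mL / 750 mL) = 2.279 mg
malt extract: 3.24 g × (379 mL / 750 mL) = 1.637 g
sodium thiosulfate: 2.26 g × (379 mL / 750 mL) = 1.142 g
tryptone: 8.43 g × (379 mL / 750 mL) = 4.260 g

monopotassium phosphate 3.239 g; gellan gum 3.633 g; thiamine hydrochloride 2.279 mg; malt extract 1.637 g; sodium thiosulfate 1.142 g; tryptone 4.260 g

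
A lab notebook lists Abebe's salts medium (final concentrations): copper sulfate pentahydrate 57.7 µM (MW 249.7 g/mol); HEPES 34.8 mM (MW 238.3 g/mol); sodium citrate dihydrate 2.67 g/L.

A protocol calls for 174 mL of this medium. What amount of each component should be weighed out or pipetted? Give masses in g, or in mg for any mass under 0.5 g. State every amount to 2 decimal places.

copper sulfate pentahydrate 2.51 mg; HEPES 1.44 g; sodium citrate dihydrate 464.58 mg

Scale factor relative to 1 L: 0.174.
copper sulfate pentahydrate: 57.7 µmol/L × 249.7 g/mol × 0.174 L ÷ 1000 = 2.51 mg
HEPES: 34.8 mmol/L × 238.3 g/mol × 0.174 L ÷ 1000 = 1.44 g
sodium citrate dihydrate: 2.67 g/L × 0.174 L = 0.46458 g = 464.58 mg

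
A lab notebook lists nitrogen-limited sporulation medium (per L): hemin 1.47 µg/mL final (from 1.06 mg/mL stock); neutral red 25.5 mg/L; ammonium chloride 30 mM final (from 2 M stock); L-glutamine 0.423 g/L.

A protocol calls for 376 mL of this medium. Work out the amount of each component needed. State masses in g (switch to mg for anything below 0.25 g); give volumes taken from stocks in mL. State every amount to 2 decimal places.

hemin 0.52 mL; neutral red 9.59 mg; ammonium chloride 5.64 mL; L-glutamine 159.05 mg

Target volume = 376 mL = 0.376 L.
hemin: V = C2·V2/C1 = 1.47 µg/mL × 376 mL ÷ 1060 µg/mL = 0.52 mL
neutral red: 25.5 mg/L × 0.376 L = 9.59 mg
ammonium chloride: C1V1 = C2V2 → 30 mM × 376 mL ÷ 2000 mM = 5.64 mL
L-glutamine: 0.423 g/L × 0.376 L = 0.159048 g = 159.05 mg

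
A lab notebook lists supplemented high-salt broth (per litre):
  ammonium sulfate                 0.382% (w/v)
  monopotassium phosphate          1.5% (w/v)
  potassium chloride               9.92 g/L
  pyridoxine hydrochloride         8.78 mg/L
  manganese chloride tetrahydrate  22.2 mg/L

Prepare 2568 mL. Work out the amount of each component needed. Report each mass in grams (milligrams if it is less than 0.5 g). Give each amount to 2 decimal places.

Scale factor relative to 1 L: 2.568.
ammonium sulfate: 0.382 g per 100 mL × 2568 mL ÷ 100 = 9.81 g
monopotassium phosphate: 1.5 g per 100 mL × 2568 mL ÷ 100 = 38.52 g
potassium chloride: 9.92 g/L × 2.568 L = 25.47 g
pyridoxine hydrochloride: 8.78 mg/L × 2.568 L = 22.55 mg
manganese chloride tetrahydrate: 22.2 mg/L × 2.568 L = 57.01 mg

ammonium sulfate 9.81 g; monopotassium phosphate 38.52 g; potassium chloride 25.47 g; pyridoxine hydrochloride 22.55 mg; manganese chloride tetrahydrate 57.01 mg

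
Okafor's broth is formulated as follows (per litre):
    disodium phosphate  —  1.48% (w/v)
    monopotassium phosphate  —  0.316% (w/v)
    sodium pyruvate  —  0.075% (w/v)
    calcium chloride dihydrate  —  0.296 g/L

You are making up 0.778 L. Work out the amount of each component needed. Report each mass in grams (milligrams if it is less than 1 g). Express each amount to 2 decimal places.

disodium phosphate 11.51 g; monopotassium phosphate 2.46 g; sodium pyruvate 583.50 mg; calcium chloride dihydrate 230.29 mg

Working volume: 0.778 L.
disodium phosphate: 1.48% w/v = 14.8 g/L → 14.8 × 0.778 L = 11.51 g
monopotassium phosphate: 0.316% w/v = 3.16 g/L → 3.16 × 0.778 L = 2.46 g
sodium pyruvate: 0.075% w/v = 0.75 g/L → 0.75 × 0.778 L = 0.5835 g = 583.50 mg
calcium chloride dihydrate: 0.296 g/L × 0.778 L = 0.230288 g = 230.29 mg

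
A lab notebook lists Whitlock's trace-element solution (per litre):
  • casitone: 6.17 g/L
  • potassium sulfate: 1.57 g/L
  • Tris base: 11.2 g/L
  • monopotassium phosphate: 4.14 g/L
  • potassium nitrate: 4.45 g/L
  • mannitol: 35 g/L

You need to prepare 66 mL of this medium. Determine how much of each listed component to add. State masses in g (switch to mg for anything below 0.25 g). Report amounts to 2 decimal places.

Target volume = 66 mL = 0.066 L.
casitone: 6.17 g/L × 0.066 L = 0.41 g
potassium sulfate: 1.57 g/L × 0.066 L = 0.10362 g = 103.62 mg
Tris base: 11.2 g/L × 0.066 L = 0.74 g
monopotassium phosphate: 4.14 g/L × 0.066 L = 0.27 g
potassium nitrate: 4.45 g/L × 0.066 L = 0.29 g
mannitol: 35 g/L × 0.066 L = 2.31 g

casitone 0.41 g; potassium sulfate 103.62 mg; Tris base 0.74 g; monopotassium phosphate 0.27 g; potassium nitrate 0.29 g; mannitol 2.31 g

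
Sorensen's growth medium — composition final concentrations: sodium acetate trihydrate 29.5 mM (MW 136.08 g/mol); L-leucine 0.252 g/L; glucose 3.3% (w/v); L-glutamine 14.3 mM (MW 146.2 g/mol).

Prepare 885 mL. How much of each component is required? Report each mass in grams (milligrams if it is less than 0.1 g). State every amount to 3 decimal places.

sodium acetate trihydrate 3.553 g; L-leucine 0.223 g; glucose 29.205 g; L-glutamine 1.850 g

Working volume: 885 mL = 0.885 L.
sodium acetate trihydrate: 29.5 mmol/L × 136.08 g/mol × 0.885 L ÷ 1000 = 3.553 g
L-leucine: 0.252 g/L × 0.885 L = 0.223 g
glucose: 3.3% w/v = 33 g/L → 33 × 0.885 L = 29.205 g
L-glutamine: 14.3 mmol/L × 146.2 g/mol × 0.885 L ÷ 1000 = 1.850 g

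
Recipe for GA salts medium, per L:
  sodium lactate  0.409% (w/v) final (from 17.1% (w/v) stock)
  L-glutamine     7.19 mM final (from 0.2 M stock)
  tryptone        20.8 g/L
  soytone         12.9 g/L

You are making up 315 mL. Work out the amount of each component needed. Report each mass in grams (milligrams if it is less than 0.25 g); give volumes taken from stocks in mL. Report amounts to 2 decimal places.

Scale factor relative to 1 L: 0.315.
sodium lactate: C1V1 = C2V2 → 0.409% ÷ 17.1% × 315 mL = 7.53 mL
L-glutamine: C1V1 = C2V2 → 7.19 mM × 315 mL ÷ 200 mM = 11.32 mL
tryptone: 20.8 g/L × 0.315 L = 6.55 g
soytone: 12.9 g/L × 0.315 L = 4.06 g

sodium lactate 7.53 mL; L-glutamine 11.32 mL; tryptone 6.55 g; soytone 4.06 g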